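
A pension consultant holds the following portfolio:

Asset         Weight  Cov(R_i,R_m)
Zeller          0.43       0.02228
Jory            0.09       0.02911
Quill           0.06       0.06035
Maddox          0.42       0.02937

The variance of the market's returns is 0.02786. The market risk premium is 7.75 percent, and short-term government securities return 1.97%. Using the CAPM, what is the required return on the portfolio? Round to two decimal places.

β_Zeller = 0.02228 / 0.02786 = 0.7997
β_Jory = 0.02911 / 0.02786 = 1.0449
β_Quill = 0.06035 / 0.02786 = 2.1662
β_Maddox = 0.02937 / 0.02786 = 1.0542
β_P = Σ w_i β_i = 0.43×0.7997 + 0.09×1.0449 + 0.06×2.1662 + 0.42×1.0542 = 1.0106
E(R_P) = R_f + β_P × MRP = 1.97% + 1.0106 × 7.75% = 9.80%

9.80%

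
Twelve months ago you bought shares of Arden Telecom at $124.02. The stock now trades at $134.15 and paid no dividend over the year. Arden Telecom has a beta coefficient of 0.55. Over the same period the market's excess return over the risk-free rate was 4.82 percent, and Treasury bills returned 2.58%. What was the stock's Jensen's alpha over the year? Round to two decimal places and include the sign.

Realised HPR = (P1 + D1 − P0) / P0 = (134.15 + 0.00 − 124.02) / 124.02 = 10.13 / 124.02 = 8.1680%
CAPM required = R_f + β·MRP = 2.58% + 0.55 × 4.82% = 5.2310%
α = realised − required = 8.1680% − 5.2310% = +2.94%

+2.94%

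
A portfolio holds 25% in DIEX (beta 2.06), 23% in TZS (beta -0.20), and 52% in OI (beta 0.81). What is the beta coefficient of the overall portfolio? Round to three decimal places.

0.890

β_P = Σ w_i β_i = 0.25×2.06 + 0.23×-0.20 + 0.52×0.81 = 0.8902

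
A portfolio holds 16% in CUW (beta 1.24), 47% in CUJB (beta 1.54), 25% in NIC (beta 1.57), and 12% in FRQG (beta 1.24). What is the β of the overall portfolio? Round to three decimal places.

β_P = Σ w_i β_i = 0.16×1.24 + 0.47×1.54 + 0.25×1.57 + 0.12×1.24 = 1.4635

1.464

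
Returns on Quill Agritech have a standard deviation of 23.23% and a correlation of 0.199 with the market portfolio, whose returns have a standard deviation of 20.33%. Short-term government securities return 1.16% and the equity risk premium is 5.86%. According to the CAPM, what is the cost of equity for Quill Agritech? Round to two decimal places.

β = ρ × σ_i / σ_m = 0.199 × 23.23% / 20.33% = 0.2274
E(R) = 1.16% + 0.2274 × 5.86% = 2.49%

2.49%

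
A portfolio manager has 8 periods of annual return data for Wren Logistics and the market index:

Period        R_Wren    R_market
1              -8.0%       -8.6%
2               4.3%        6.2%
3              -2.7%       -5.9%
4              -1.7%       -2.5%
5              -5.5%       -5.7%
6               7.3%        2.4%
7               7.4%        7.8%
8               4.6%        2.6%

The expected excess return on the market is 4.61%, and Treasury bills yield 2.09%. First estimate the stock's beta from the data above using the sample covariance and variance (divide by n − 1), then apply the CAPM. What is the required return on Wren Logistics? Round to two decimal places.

6.33%

Mean R_i = (-8.0 + 4.3 − 2.7 − 1.7 − 5.5 + 7.3 + 7.4 + 4.6) / 8 = 0.7125%
Mean R_m = (-8.6 + 6.2 − 5.9 − 2.5 − 5.7 + 2.4 + 7.8 + 2.6) / 8 = -0.4625%
Σ(R_i − R̄_i)(R_m − R̄_m) = 236.8263  ⇒  Cov = 236.8263 / 7 = 33.8323
Σ(R_m − R̄_m)² = 257.5988  ⇒  Var(R_m) = 257.5988 / 7 = 36.7998
β = Cov / Var(R_m) = 33.8323 / 36.7998 = 0.9194
E(R) = R_f + β × MRP = 2.09% + 0.9194 × 4.61% = 6.33%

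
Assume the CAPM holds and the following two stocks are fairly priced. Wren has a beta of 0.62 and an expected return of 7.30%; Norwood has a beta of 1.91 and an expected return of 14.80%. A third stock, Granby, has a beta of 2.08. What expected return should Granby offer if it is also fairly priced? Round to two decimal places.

MRP (SML slope) = (14.80% − 7.30%) / (1.91 − 0.62) = 7.50% / 1.29 = 5.8140%
R_f (intercept) = 7.30% − 0.62 × 5.8140% = 3.6953%
E(R_Granby) = R_f + β × MRP = 3.6953% + 2.08 × 5.8140% = 15.79%

15.79%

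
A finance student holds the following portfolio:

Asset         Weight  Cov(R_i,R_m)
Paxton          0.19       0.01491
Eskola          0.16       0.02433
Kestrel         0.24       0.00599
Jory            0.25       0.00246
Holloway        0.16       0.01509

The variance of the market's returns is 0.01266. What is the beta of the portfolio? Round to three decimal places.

β_Paxton = 0.01491 / 0.01266 = 1.1777
β_Eskola = 0.02433 / 0.01266 = 1.9218
β_Kestrel = 0.00599 / 0.01266 = 0.4731
β_Jory = 0.00246 / 0.01266 = 0.1943
β_Holloway = 0.01509 / 0.01266 = 1.1919
β_P = Σ w_i β_i = 0.19×1.1777 + 0.16×1.9218 + 0.24×0.4731 + 0.25×0.1943 + 0.16×1.1919 = 0.8841

0.884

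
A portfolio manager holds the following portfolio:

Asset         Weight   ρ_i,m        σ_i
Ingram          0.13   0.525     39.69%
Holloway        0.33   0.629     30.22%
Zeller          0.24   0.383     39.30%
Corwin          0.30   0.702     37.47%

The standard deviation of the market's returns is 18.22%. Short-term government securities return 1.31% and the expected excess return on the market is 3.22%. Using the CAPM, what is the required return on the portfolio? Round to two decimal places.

β_Ingram = 0.525 × 39.69% / 18.22% = 1.1436
β_Holloway = 0.629 × 30.22% / 18.22% = 1.0433
β_Zeller = 0.383 × 39.30% / 18.22% = 0.8261
β_Corwin = 0.702 × 37.47% / 18.22% = 1.4437
β_P = Σ w_i β_i = 0.13×1.1436 + 0.33×1.0433 + 0.24×0.8261 + 0.30×1.4437 = 1.1243
E(R_P) = R_f + β_P × MRP = 1.31% + 1.1243 × 3.22% = 4.93%

4.93%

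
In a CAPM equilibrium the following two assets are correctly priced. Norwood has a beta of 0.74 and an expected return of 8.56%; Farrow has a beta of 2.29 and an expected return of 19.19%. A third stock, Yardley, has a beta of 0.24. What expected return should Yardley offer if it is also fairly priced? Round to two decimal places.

5.13%

MRP (SML slope) = (19.19% − 8.56%) / (2.29 − 0.74) = 10.63% / 1.55 = 6.8581%
R_f (intercept) = 8.56% − 0.74 × 6.8581% = 3.4850%
E(R_Yardley) = R_f + β × MRP = 3.4850% + 0.24 × 6.8581% = 5.13%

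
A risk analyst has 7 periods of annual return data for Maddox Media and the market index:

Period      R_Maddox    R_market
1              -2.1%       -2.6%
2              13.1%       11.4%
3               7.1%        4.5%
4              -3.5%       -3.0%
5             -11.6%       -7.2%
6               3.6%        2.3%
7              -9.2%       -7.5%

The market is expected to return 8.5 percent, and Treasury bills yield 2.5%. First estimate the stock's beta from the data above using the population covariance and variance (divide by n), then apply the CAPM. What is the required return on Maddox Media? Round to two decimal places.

10.19%

Mean R_i = (-2.1 + 13.1 + 7.1 − 3.5 − 11.6 + 3.6 − 9.2) / 7 = -0.3714%
Mean R_m = (-2.6 + 11.4 + 4.5 − 3.0 − 7.2 + 2.3 − 7.5) / 7 = -0.3000%
Σ(R_i − R̄_i)(R_m − R̄_m) = 357.2700  ⇒  Cov = 357.2700 / 7 = 51.0386
Σ(R_m − R̄_m)² = 278.7200  ⇒  Var(R_m) = 278.7200 / 7 = 39.8171
β = Cov / Var(R_m) = 51.0386 / 39.8171 = 1.2818
MRP = 8.5% − 2.5% = 6.00%
E(R) = R_f + β × MRP = 2.5% + 1.2818 × 6.0% = 10.19%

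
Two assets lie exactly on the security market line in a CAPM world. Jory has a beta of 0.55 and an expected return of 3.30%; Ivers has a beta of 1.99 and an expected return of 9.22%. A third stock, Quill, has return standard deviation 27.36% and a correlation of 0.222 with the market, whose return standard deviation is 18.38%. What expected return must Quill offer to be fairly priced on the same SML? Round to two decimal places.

2.40%

MRP = (9.22% − 3.30%) / (1.99 − 0.55) = 4.1111%
R_f = 3.30% − 0.55 × 4.1111% = 1.0389%
β_Quill = ρ·σ_i/σ_m = 0.222 × 27.36 / 18.38 = 0.3305
E(R_Quill) = R_f + β × MRP = 1.0389% + 0.3305 × 4.1111% = 2.40%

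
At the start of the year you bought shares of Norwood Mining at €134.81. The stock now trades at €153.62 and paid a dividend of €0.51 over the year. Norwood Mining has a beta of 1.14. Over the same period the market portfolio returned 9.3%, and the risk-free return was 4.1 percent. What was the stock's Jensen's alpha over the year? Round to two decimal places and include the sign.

Realised HPR = (P1 + D1 − P0) / P0 = (153.62 + 0.51 − 134.81) / 134.81 = 19.32 / 134.81 = 14.3313%
MRP = 9.3% − 4.1% = 5.20%
CAPM required = R_f + β·MRP = 4.1% + 1.14 × 5.2% = 10.0280%
α = realised − required = 14.3313% − 10.0280% = +4.30%

+4.30%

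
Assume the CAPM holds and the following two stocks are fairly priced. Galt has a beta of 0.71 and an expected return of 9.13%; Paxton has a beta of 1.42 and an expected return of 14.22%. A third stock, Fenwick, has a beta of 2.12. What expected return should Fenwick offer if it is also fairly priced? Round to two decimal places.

19.24%

MRP (SML slope) = (14.22% − 9.13%) / (1.42 − 0.71) = 5.09% / 0.71 = 7.1690%
R_f (intercept) = 9.13% − 0.71 × 7.1690% = 4.0400%
E(R_Fenwick) = R_f + β × MRP = 4.0400% + 2.12 × 7.1690% = 19.24%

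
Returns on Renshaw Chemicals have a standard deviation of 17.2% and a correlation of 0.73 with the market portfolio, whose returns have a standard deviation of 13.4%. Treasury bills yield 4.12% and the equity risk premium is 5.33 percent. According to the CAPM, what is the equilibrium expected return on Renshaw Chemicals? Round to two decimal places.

9.11%

β = ρ × σ_i / σ_m = 0.73 × 17.2% / 13.4% = 0.9370
E(R) = 4.12% + 0.9370 × 5.33% = 9.11%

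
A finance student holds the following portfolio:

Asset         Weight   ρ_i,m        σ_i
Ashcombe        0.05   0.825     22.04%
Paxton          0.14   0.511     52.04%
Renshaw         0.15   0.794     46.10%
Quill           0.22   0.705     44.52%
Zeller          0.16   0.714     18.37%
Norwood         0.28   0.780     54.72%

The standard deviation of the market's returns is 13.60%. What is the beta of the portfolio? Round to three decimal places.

β_Ashcombe = 0.825 × 22.04% / 13.60% = 1.3370
β_Paxton = 0.511 × 52.04% / 13.60% = 1.9553
β_Renshaw = 0.794 × 46.10% / 13.60% = 2.6914
β_Quill = 0.705 × 44.52% / 13.60% = 2.3078
β_Zeller = 0.714 × 18.37% / 13.60% = 0.9644
β_Norwood = 0.780 × 54.72% / 13.60% = 3.1384
β_P = Σ w_i β_i = 0.05×1.3370 + 0.14×1.9553 + 0.15×2.6914 + 0.22×2.3078 + 0.16×0.9644 + 0.28×3.1384 = 2.2851

2.285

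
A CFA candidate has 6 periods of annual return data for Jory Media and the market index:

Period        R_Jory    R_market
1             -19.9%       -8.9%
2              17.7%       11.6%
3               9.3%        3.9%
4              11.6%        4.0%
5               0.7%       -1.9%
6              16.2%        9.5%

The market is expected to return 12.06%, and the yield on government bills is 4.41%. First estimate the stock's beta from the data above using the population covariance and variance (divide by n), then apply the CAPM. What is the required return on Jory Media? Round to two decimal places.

18.16%

Mean R_i = (-19.9 + 17.7 + 9.3 + 11.6 + 0.7 + 16.2) / 6 = 5.9333%
Mean R_m = (-8.9 + 11.6 + 3.9 + 4.0 − 1.9 + 9.5) / 6 = 3.0333%
Σ(R_i − R̄_i)(R_m − R̄_m) = 509.6833  ⇒  Cov = 509.6833 / 6 = 84.9472
Σ(R_m − R̄_m)² = 283.6333  ⇒  Var(R_m) = 283.6333 / 6 = 47.2722
β = Cov / Var(R_m) = 84.9472 / 47.2722 = 1.7970
MRP = 12.06% − 4.41% = 7.65%
E(R) = R_f + β × MRP = 4.41% + 1.7970 × 7.65% = 18.16%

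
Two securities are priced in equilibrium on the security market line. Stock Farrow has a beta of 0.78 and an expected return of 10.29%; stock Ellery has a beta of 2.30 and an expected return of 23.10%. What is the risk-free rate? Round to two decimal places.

Both satisfy E(R) = R_f + β·MRP, so the slope of the SML is
MRP = (23.10% − 10.29%) / (2.30 − 0.78) = 12.81% / 1.52 = 8.4276%
R_f = E(R_Farrow) − β_Farrow·MRP = 10.29% − 0.78 × 8.4276% = 3.7165%

3.72%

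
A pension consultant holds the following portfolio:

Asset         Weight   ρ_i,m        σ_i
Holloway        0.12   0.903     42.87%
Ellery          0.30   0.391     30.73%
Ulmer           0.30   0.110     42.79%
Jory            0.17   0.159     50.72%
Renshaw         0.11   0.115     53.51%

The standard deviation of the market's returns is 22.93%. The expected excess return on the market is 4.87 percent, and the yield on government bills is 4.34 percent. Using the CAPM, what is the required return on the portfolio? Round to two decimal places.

6.83%

β_Holloway = 0.903 × 42.87% / 22.93% = 1.6883
β_Ellery = 0.391 × 30.73% / 22.93% = 0.5240
β_Ulmer = 0.110 × 42.79% / 22.93% = 0.2053
β_Jory = 0.159 × 50.72% / 22.93% = 0.3517
β_Renshaw = 0.115 × 53.51% / 22.93% = 0.2684
β_P = Σ w_i β_i = 0.12×1.6883 + 0.30×0.5240 + 0.30×0.2053 + 0.17×0.3517 + 0.11×0.2684 = 0.5107
E(R_P) = R_f + β_P × MRP = 4.34% + 0.5107 × 4.87% = 6.83%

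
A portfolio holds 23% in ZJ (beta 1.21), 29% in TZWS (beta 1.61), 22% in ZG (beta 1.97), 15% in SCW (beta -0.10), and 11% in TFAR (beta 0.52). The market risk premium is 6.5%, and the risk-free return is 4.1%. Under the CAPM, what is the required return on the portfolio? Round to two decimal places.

β_P = Σ w_i β_i = 0.23×1.21 + 0.29×1.61 + 0.22×1.97 + 0.15×-0.10 + 0.11×0.52 = 1.2208
E(R_P) = R_f + β_P × MRP = 4.1% + 1.2208 × 6.5% = 12.04%

12.04%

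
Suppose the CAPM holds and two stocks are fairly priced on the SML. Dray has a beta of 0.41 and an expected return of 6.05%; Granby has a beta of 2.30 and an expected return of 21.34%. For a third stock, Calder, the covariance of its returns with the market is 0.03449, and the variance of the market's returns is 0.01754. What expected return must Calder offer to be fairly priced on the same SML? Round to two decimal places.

18.64%

MRP = (21.34% − 6.05%) / (2.30 − 0.41) = 8.0899%
R_f = 6.05% − 0.41 × 8.0899% = 2.7331%
β_Calder = Cov / Var(R_m) = 0.03449 / 0.01754 = 1.9664
E(R_Calder) = R_f + β × MRP = 2.7331% + 1.9664 × 8.0899% = 18.64%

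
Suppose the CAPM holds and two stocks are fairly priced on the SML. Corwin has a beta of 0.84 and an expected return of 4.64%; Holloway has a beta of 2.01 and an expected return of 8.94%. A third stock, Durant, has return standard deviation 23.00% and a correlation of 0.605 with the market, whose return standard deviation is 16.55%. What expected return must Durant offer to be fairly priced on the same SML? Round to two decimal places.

MRP = (8.94% − 4.64%) / (2.01 − 0.84) = 3.6752%
R_f = 4.64% − 0.84 × 3.6752% = 1.5528%
β_Durant = ρ·σ_i/σ_m = 0.605 × 23.00 / 16.55 = 0.8408
E(R_Durant) = R_f + β × MRP = 1.5528% + 0.8408 × 3.6752% = 4.64%

4.64%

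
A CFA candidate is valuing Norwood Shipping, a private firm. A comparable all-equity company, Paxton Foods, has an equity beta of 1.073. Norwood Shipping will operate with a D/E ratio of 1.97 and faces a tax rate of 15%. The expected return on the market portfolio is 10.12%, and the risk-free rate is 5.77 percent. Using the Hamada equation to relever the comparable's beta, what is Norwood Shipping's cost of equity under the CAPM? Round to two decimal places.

β_L = β_U × [1 + (1 − t)(D/E)] = 1.073 × [1 + (1 − 0.15) × 1.97]
    = 1.073 × [1 + 0.85 × 1.97] = 1.073 × 2.6745 = 2.8697
MRP = 10.12% − 5.77% = 4.35%
E(R) = R_f + β_L × MRP = 5.77% + 2.8697 × 4.35% = 18.25%

18.25%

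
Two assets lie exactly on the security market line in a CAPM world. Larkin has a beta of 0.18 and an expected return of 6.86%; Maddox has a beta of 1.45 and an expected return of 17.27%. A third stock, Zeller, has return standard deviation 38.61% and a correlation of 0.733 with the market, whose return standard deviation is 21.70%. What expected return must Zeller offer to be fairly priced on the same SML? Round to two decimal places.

16.07%

MRP = (17.27% − 6.86%) / (1.45 − 0.18) = 8.1969%
R_f = 6.86% − 0.18 × 8.1969% = 5.3846%
β_Zeller = ρ·σ_i/σ_m = 0.733 × 38.61 / 21.70 = 1.3042
E(R_Zeller) = R_f + β × MRP = 5.3846% + 1.3042 × 8.1969% = 16.07%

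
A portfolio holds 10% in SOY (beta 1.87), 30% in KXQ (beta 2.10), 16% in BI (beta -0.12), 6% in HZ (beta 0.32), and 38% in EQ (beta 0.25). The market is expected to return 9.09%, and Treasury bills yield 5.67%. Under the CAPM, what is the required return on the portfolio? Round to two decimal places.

β_P = Σ w_i β_i = 0.10×1.87 + 0.30×2.10 + 0.16×-0.12 + 0.06×0.32 + 0.38×0.25 = 0.9120
MRP = 9.09% − 5.67% = 3.42%
E(R_P) = R_f + β_P × MRP = 5.67% + 0.9120 × 3.42% = 8.79%

8.79%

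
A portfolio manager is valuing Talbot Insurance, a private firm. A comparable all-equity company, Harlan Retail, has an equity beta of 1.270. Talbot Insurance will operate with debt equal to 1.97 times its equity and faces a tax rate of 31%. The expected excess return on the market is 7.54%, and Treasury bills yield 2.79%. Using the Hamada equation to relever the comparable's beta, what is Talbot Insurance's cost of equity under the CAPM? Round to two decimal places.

β_L = β_U × [1 + (1 − t)(D/E)] = 1.270 × [1 + (1 − 0.31) × 1.97]
    = 1.270 × [1 + 0.69 × 1.97] = 1.270 × 2.3593 = 2.9963
E(R) = R_f + β_L × MRP = 2.79% + 2.9963 × 7.54% = 25.38%

25.38%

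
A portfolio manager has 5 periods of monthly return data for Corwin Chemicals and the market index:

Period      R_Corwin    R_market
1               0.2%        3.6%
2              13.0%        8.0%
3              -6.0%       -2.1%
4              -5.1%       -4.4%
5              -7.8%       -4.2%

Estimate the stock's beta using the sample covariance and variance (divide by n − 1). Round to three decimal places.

1.468

Mean R_i = (0.2 + 13.0 − 6.0 − 5.1 − 7.8) / 5 = -1.1400%
Mean R_m = (3.6 + 8.0 − 2.1 − 4.4 − 4.2) / 5 = 0.1800%
Σ(R_i − R̄_i)(R_m − R̄_m) = 173.5460  ⇒  Cov = 173.5460 / 4 = 43.3865
Σ(R_m − R̄_m)² = 118.2080  ⇒  Var(R_m) = 118.2080 / 4 = 29.5520
β = Cov / Var(R_m) = 43.3865 / 29.5520 = 1.4681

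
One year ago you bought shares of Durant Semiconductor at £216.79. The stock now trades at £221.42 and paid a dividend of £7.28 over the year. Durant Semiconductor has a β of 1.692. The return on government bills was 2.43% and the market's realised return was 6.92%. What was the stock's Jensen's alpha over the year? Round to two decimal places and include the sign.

Realised HPR = (P1 + D1 − P0) / P0 = (221.42 + 7.28 − 216.79) / 216.79 = 11.91 / 216.79 = 5.4938%
MRP = 6.92% − 2.43% = 4.49%
CAPM required = R_f + β·MRP = 2.43% + 1.692 × 4.49% = 10.02708%
α = realised − required = 5.4938% − 10.02708% = -4.53%

-4.53%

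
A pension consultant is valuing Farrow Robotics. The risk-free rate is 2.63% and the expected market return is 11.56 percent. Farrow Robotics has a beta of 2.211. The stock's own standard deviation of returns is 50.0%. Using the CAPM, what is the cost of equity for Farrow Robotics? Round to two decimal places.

22.37%

Market risk premium = E(R_m) − R_f = 11.56% − 2.63% = 8.93%
E(R) = R_f + β × MRP = 2.63% + 2.211 × 8.93% = 22.37%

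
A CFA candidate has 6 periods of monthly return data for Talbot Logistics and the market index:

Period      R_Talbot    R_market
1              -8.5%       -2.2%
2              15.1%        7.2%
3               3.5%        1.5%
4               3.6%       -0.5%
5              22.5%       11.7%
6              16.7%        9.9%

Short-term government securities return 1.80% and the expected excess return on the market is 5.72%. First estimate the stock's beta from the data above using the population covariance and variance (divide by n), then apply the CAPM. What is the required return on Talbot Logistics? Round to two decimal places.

12.62%

Mean R_i = (-8.5 + 15.1 + 3.5 + 3.6 + 22.5 + 16.7) / 6 = 8.8167%
Mean R_m = (-2.2 + 7.2 + 1.5 − 0.5 + 11.7 + 9.9) / 6 = 4.6000%
Σ(R_i − R̄_i)(R_m − R̄_m) = 316.1100  ⇒  Cov = 316.1100 / 6 = 52.6850
Σ(R_m − R̄_m)² = 167.1200  ⇒  Var(R_m) = 167.1200 / 6 = 27.8533
β = Cov / Var(R_m) = 52.6850 / 27.8533 = 1.8915
E(R) = R_f + β × MRP = 1.80% + 1.8915 × 5.72% = 12.62%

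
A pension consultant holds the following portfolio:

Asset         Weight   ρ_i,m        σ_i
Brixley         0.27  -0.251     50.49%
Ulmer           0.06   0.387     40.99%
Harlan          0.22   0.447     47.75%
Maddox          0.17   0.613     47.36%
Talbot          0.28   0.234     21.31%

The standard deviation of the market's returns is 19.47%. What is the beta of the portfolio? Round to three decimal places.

β_Brixley = -0.251 × 50.49% / 19.47% = -0.6509
β_Ulmer = 0.387 × 40.99% / 19.47% = 0.8147
β_Harlan = 0.447 × 47.75% / 19.47% = 1.0963
β_Maddox = 0.613 × 47.36% / 19.47% = 1.4911
β_Talbot = 0.234 × 21.31% / 19.47% = 0.2561
β_P = Σ w_i β_i = 0.27×-0.6509 + 0.06×0.8147 + 0.22×1.0963 + 0.17×1.4911 + 0.28×0.2561 = 0.4395

0.440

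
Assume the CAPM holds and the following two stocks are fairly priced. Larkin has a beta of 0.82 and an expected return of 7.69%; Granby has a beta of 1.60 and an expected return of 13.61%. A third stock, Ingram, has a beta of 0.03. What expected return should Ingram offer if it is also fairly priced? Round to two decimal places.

MRP (SML slope) = (13.61% − 7.69%) / (1.60 − 0.82) = 5.92% / 0.78 = 7.5897%
R_f (intercept) = 7.69% − 0.82 × 7.5897% = 1.4664%
E(R_Ingram) = R_f + β × MRP = 1.4664% + 0.03 × 7.5897% = 1.69%

1.69%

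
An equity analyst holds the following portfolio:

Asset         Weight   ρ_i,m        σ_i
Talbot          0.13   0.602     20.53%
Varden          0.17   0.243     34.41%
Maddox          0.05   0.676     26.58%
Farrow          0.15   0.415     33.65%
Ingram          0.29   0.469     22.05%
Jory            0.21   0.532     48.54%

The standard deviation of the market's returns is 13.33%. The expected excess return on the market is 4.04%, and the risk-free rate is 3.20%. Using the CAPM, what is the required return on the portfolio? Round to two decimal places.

β_Talbot = 0.602 × 20.53% / 13.33% = 0.9272
β_Varden = 0.243 × 34.41% / 13.33% = 0.6273
β_Maddox = 0.676 × 26.58% / 13.33% = 1.3479
β_Farrow = 0.415 × 33.65% / 13.33% = 1.0476
β_Ingram = 0.469 × 22.05% / 13.33% = 0.7758
β_Jory = 0.532 × 48.54% / 13.33% = 1.9372
β_P = Σ w_i β_i = 0.13×0.9272 + 0.17×0.6273 + 0.05×1.3479 + 0.15×1.0476 + 0.29×0.7758 + 0.21×1.9372 = 1.0835
E(R_P) = R_f + β_P × MRP = 3.20% + 1.0835 × 4.04% = 7.58%

7.58%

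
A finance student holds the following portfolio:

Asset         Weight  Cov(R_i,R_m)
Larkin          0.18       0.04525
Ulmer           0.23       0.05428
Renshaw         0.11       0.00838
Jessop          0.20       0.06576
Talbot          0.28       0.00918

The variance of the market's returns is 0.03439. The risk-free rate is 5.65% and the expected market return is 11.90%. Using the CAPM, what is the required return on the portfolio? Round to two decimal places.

12.42%

β_Larkin = 0.04525 / 0.03439 = 1.3158
β_Ulmer = 0.05428 / 0.03439 = 1.5784
β_Renshaw = 0.00838 / 0.03439 = 0.2437
β_Jessop = 0.06576 / 0.03439 = 1.9122
β_Talbot = 0.00918 / 0.03439 = 0.2669
β_P = Σ w_i β_i = 0.18×1.3158 + 0.23×1.5784 + 0.11×0.2437 + 0.20×1.9122 + 0.28×0.2669 = 1.0839
MRP = 11.90% − 5.65% = 6.25%
E(R_P) = R_f + β_P × MRP = 5.65% + 1.0839 × 6.25% = 12.42%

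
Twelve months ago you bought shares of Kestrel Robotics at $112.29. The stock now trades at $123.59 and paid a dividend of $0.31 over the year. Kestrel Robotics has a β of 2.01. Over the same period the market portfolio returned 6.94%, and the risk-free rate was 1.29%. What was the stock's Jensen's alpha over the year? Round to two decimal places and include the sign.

Realised HPR = (P1 + D1 − P0) / P0 = (123.59 + 0.31 − 112.29) / 112.29 = 11.61 / 112.29 = 10.3393%
MRP = 6.94% − 1.29% = 5.65%
CAPM required = R_f + β·MRP = 1.29% + 2.01 × 5.65% = 12.6465%
α = realised − required = 10.3393% − 12.6465% = -2.31%

-2.31%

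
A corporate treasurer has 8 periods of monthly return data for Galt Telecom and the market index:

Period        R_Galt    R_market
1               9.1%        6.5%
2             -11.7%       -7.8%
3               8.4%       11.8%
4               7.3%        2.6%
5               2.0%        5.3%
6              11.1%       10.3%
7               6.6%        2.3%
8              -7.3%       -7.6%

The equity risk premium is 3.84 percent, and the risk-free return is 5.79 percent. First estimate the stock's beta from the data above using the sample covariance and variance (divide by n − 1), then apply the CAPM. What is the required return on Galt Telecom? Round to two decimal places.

9.75%

Mean R_i = (9.1 − 11.7 + 8.4 + 7.3 + 2.0 + 11.1 + 6.6 − 7.3) / 8 = 3.1875%
Mean R_m = (6.5 − 7.8 + 11.8 + 2.6 + 5.3 + 10.3 + 2.3 − 7.6) / 8 = 2.9250%
Σ(R_i − R̄_i)(R_m − R̄_m) = 389.5125  ⇒  Cov = 389.5125 / 7 = 55.6446
Σ(R_m − R̄_m)² = 377.8750  ⇒  Var(R_m) = 377.8750 / 7 = 53.9821
β = Cov / Var(R_m) = 55.6446 / 53.9821 = 1.0308
E(R) = R_f + β × MRP = 5.79% + 1.0308 × 3.84% = 9.75%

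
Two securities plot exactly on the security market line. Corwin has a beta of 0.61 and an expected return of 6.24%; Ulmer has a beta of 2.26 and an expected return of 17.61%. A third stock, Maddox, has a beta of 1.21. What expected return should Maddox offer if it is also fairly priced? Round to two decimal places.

MRP (SML slope) = (17.61% − 6.24%) / (2.26 − 0.61) = 11.37% / 1.65 = 6.8909%
R_f (intercept) = 6.24% − 0.61 × 6.8909% = 2.0366%
E(R_Maddox) = R_f + β × MRP = 2.0366% + 1.21 × 6.8909% = 10.37%

10.37%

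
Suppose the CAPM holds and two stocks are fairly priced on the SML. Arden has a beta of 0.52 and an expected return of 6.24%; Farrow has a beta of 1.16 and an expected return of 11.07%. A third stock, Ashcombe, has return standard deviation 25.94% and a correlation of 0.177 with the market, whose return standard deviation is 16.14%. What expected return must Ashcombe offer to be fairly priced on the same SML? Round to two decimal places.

4.46%

MRP = (11.07% − 6.24%) / (1.16 − 0.52) = 7.5469%
R_f = 6.24% − 0.52 × 7.5469% = 2.3156%
β_Ashcombe = ρ·σ_i/σ_m = 0.177 × 25.94 / 16.14 = 0.2845
E(R_Ashcombe) = R_f + β × MRP = 2.3156% + 0.2845 × 7.5469% = 4.46%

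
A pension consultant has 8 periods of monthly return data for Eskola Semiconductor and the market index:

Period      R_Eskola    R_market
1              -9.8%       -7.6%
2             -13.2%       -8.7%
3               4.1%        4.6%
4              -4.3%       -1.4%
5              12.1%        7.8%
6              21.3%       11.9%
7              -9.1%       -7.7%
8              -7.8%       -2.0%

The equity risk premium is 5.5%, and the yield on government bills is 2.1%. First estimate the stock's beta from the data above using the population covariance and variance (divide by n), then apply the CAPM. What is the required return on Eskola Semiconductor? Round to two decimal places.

10.53%

Mean R_i = (-9.8 − 13.2 + 4.1 − 4.3 + 12.1 + 21.3 − 9.1 − 7.8) / 8 = -0.8375%
Mean R_m = (-7.6 − 8.7 + 4.6 − 1.4 + 7.8 + 11.9 − 7.7 − 2.0) / 8 = -0.3875%
Σ(R_i − R̄_i)(R_m − R̄_m) = 645.1238  ⇒  Cov = 645.1238 / 8 = 80.6405
Σ(R_m − R̄_m)² = 421.1088  ⇒  Var(R_m) = 421.1088 / 8 = 52.6386
β = Cov / Var(R_m) = 80.6405 / 52.6386 = 1.5320
E(R) = R_f + β × MRP = 2.1% + 1.5320 × 5.5% = 10.53%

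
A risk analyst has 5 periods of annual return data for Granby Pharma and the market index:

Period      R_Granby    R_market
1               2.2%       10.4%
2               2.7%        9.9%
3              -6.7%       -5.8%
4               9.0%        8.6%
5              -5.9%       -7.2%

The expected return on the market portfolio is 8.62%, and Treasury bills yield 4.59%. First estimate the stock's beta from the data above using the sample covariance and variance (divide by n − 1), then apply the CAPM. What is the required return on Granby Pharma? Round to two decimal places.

7.20%

Mean R_i = (2.2 + 2.7 − 6.7 + 9.0 − 5.9) / 5 = 0.2600%
Mean R_m = (10.4 + 9.9 − 5.8 + 8.6 − 7.2) / 5 = 3.1800%
Σ(R_i − R̄_i)(R_m − R̄_m) = 204.2160  ⇒  Cov = 204.2160 / 4 = 51.0540
Σ(R_m − R̄_m)² = 315.0480  ⇒  Var(R_m) = 315.0480 / 4 = 78.7620
β = Cov / Var(R_m) = 51.0540 / 78.7620 = 0.6482
MRP = 8.62% − 4.59% = 4.03%
E(R) = R_f + β × MRP = 4.59% + 0.6482 × 4.03% = 7.20%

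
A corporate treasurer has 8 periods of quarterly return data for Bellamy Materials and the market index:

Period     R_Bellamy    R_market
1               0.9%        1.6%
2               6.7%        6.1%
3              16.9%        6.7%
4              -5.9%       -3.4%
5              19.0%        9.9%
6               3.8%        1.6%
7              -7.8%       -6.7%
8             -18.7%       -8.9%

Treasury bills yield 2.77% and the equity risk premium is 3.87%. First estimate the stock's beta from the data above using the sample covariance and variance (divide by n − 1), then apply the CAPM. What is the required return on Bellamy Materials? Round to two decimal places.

Mean R_i = (0.9 + 6.7 + 16.9 − 5.9 + 19.0 + 3.8 − 7.8 − 18.7) / 8 = 1.8625%
Mean R_m = (1.6 + 6.1 + 6.7 − 3.4 + 9.9 + 1.6 − 6.7 − 8.9) / 8 = 0.8625%
Σ(R_i − R̄_i)(R_m − R̄_m) = 575.6188  ⇒  Cov = 575.6188 / 7 = 82.2313
Σ(R_m − R̄_m)² = 314.9388  ⇒  Var(R_m) = 314.9388 / 7 = 44.9913
β = Cov / Var(R_m) = 82.2313 / 44.9913 = 1.8277
E(R) = R_f + β × MRP = 2.77% + 1.8277 × 3.87% = 9.84%

9.84%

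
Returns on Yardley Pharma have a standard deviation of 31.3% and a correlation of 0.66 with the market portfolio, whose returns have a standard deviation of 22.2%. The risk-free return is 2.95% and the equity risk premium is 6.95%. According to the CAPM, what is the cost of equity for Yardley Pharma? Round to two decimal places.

9.42%

β = ρ × σ_i / σ_m = 0.66 × 31.3% / 22.2% = 0.9305
E(R) = 2.95% + 0.9305 × 6.95% = 9.42%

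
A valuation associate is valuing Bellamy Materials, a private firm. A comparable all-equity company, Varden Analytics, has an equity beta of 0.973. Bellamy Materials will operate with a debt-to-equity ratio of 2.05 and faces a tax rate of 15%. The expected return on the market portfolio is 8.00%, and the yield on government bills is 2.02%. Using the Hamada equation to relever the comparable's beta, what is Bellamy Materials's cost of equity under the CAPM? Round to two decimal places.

17.98%

β_L = β_U × [1 + (1 − t)(D/E)] = 0.973 × [1 + (1 − 0.15) × 2.05]
    = 0.973 × [1 + 0.85 × 2.05] = 0.973 × 2.7425 = 2.6685
MRP = 8.00% − 2.02% = 5.98%
E(R) = R_f + β_L × MRP = 2.02% + 2.6685 × 5.98% = 17.98%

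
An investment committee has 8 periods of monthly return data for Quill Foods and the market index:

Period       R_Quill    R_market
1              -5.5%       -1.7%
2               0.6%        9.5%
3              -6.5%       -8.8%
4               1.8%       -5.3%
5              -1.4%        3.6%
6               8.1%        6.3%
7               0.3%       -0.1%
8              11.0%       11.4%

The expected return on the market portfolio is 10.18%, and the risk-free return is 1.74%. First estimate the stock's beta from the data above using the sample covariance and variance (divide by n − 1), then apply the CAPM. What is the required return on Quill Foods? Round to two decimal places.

6.95%

Mean R_i = (-5.5 + 0.6 − 6.5 + 1.8 − 1.4 + 8.1 + 0.3 + 11.0) / 8 = 1.0500%
Mean R_m = (-1.7 + 9.5 − 8.8 − 5.3 + 3.6 + 6.3 − 0.1 + 11.4) / 8 = 1.8625%
Σ(R_i − R̄_i)(R_m − R̄_m) = 218.4250  ⇒  Cov = 218.4250 / 7 = 31.2036
Σ(R_m − R̄_m)² = 353.5388  ⇒  Var(R_m) = 353.5388 / 7 = 50.5055
β = Cov / Var(R_m) = 31.2036 / 50.5055 = 0.6178
MRP = 10.18% − 1.74% = 8.44%
E(R) = R_f + β × MRP = 1.74% + 0.6178 × 8.44% = 6.95%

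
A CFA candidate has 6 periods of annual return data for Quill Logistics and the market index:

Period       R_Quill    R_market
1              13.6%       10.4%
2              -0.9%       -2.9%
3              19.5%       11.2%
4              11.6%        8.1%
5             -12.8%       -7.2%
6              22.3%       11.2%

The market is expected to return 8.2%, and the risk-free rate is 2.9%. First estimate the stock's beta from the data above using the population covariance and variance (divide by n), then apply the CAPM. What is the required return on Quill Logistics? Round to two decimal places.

Mean R_i = (13.6 − 0.9 + 19.5 + 11.6 − 12.8 + 22.3) / 6 = 8.8833%
Mean R_m = (10.4 − 2.9 + 11.2 + 8.1 − 7.2 + 11.2) / 6 = 5.1333%
Σ(R_i − R̄_i)(R_m − R̄_m) = 524.7233  ⇒  Cov = 524.7233 / 6 = 87.4539
Σ(R_m − R̄_m)² = 326.7933  ⇒  Var(R_m) = 326.7933 / 6 = 54.4656
β = Cov / Var(R_m) = 87.4539 / 54.4656 = 1.6057
MRP = 8.2% − 2.9% = 5.30%
E(R) = R_f + β × MRP = 2.9% + 1.6057 × 5.3% = 11.41%

11.41%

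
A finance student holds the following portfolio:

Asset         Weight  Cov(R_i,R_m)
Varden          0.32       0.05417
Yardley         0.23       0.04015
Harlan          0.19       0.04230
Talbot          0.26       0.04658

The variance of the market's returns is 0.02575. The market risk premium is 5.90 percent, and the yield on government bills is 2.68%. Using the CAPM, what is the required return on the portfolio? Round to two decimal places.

13.38%

β_Varden = 0.05417 / 0.02575 = 2.1037
β_Yardley = 0.04015 / 0.02575 = 1.5592
β_Harlan = 0.04230 / 0.02575 = 1.6427
β_Talbot = 0.04658 / 0.02575 = 1.8089
β_P = Σ w_i β_i = 0.32×2.1037 + 0.23×1.5592 + 0.19×1.6427 + 0.26×1.8089 = 1.8142
E(R_P) = R_f + β_P × MRP = 2.68% + 1.8142 × 5.90% = 13.38%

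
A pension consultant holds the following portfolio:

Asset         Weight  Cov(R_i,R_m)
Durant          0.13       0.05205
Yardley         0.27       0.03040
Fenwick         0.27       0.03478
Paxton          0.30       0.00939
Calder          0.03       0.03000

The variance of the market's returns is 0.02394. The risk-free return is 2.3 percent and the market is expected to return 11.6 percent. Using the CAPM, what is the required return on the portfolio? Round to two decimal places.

13.21%

β_Durant = 0.05205 / 0.02394 = 2.1742
β_Yardley = 0.03040 / 0.02394 = 1.2698
β_Fenwick = 0.03478 / 0.02394 = 1.4528
β_Paxton = 0.00939 / 0.02394 = 0.3922
β_Calder = 0.03000 / 0.02394 = 1.2531
β_P = Σ w_i β_i = 0.13×2.1742 + 0.27×1.2698 + 0.27×1.4528 + 0.30×0.3922 + 0.03×1.2531 = 1.1730
MRP = 11.6% − 2.3% = 9.30%
E(R_P) = R_f + β_P × MRP = 2.3% + 1.1730 × 9.3% = 13.21%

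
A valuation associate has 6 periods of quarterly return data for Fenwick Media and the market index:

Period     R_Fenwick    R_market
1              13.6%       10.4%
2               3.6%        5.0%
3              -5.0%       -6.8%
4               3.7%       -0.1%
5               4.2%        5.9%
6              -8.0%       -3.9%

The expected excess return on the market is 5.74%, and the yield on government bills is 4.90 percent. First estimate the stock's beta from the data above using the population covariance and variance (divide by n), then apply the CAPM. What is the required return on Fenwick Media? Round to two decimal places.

Mean R_i = (13.6 + 3.6 − 5.0 + 3.7 + 4.2 − 8.0) / 6 = 2.0167%
Mean R_m = (10.4 + 5.0 − 6.8 − 0.1 + 5.9 − 3.9) / 6 = 1.7500%
Σ(R_i − R̄_i)(R_m − R̄_m) = 227.8750  ⇒  Cov = 227.8750 / 6 = 37.9792
Σ(R_m − R̄_m)² = 211.0550  ⇒  Var(R_m) = 211.0550 / 6 = 35.1758
β = Cov / Var(R_m) = 37.9792 / 35.1758 = 1.0797
E(R) = R_f + β × MRP = 4.90% + 1.0797 × 5.74% = 11.10%

11.10%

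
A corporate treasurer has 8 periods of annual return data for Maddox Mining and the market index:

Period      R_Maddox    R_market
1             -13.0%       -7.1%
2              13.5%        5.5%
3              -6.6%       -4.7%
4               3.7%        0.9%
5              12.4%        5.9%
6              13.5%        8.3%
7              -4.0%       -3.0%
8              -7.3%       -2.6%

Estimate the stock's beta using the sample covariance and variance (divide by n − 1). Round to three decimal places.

Mean R_i = (-13.0 + 13.5 − 6.6 + 3.7 + 12.4 + 13.5 − 4.0 − 7.3) / 8 = 1.5250%
Mean R_m = (-7.1 + 5.5 − 4.7 + 0.9 + 5.9 + 8.3 − 3.0 − 2.6) / 8 = 0.4000%
Σ(R_i − R̄_i)(R_m − R̄_m) = 412.2100  ⇒  Cov = 412.2100 / 7 = 58.8871
Σ(R_m − R̄_m)² = 221.7400  ⇒  Var(R_m) = 221.7400 / 7 = 31.6771
β = Cov / Var(R_m) = 58.8871 / 31.6771 = 1.8590

1.859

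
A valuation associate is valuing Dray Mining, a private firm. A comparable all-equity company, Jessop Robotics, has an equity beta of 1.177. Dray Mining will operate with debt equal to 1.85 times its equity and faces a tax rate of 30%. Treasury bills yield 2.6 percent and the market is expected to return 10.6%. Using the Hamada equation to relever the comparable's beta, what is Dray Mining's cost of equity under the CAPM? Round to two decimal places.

24.21%

β_L = β_U × [1 + (1 − t)(D/E)] = 1.177 × [1 + (1 − 0.30) × 1.85]
    = 1.177 × [1 + 0.70 × 1.85] = 1.177 × 2.2950 = 2.7012
MRP = 10.6% − 2.6% = 8.00%
E(R) = R_f + β_L × MRP = 2.6% + 2.7012 × 8.0% = 24.21%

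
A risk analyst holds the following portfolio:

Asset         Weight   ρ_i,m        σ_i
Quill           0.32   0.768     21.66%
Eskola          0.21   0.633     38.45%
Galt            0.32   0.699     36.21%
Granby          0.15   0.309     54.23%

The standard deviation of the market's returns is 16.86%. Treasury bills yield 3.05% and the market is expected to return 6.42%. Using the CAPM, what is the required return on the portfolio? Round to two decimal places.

7.26%

β_Quill = 0.768 × 21.66% / 16.86% = 0.9866
β_Eskola = 0.633 × 38.45% / 16.86% = 1.4436
β_Galt = 0.699 × 36.21% / 16.86% = 1.5012
β_Granby = 0.309 × 54.23% / 16.86% = 0.9939
β_P = Σ w_i β_i = 0.32×0.9866 + 0.21×1.4436 + 0.32×1.5012 + 0.15×0.9939 = 1.2483
MRP = 6.42% − 3.05% = 3.37%
E(R_P) = R_f + β_P × MRP = 3.05% + 1.2483 × 3.37% = 7.26%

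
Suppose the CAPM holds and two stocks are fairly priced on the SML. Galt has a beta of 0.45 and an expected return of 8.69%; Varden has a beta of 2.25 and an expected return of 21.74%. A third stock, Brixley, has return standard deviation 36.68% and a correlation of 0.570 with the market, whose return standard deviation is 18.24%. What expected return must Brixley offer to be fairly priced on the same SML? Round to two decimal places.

13.74%

MRP = (21.74% − 8.69%) / (2.25 − 0.45) = 7.2500%
R_f = 8.69% − 0.45 × 7.2500% = 5.4275%
β_Brixley = ρ·σ_i/σ_m = 0.570 × 36.68 / 18.24 = 1.1463
E(R_Brixley) = R_f + β × MRP = 5.4275% + 1.1463 × 7.2500% = 13.74%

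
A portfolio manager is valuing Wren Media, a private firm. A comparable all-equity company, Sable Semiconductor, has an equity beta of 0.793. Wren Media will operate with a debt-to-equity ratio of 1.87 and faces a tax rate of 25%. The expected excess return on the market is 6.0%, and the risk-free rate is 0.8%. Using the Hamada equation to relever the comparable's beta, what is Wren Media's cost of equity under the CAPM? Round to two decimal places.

β_L = β_U × [1 + (1 − t)(D/E)] = 0.793 × [1 + (1 − 0.25) × 1.87]
    = 0.793 × [1 + 0.75 × 1.87] = 0.793 × 2.4025 = 1.9052
E(R) = R_f + β_L × MRP = 0.8% + 1.9052 × 6.0% = 12.23%

12.23%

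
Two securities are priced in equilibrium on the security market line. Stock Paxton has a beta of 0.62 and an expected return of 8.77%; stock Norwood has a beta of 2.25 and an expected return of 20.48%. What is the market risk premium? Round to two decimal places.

7.18%

Both satisfy E(R) = R_f + β·MRP, so the slope of the SML is
MRP = (20.48% − 8.77%) / (2.25 − 0.62) = 11.71% / 1.63 = 7.1840%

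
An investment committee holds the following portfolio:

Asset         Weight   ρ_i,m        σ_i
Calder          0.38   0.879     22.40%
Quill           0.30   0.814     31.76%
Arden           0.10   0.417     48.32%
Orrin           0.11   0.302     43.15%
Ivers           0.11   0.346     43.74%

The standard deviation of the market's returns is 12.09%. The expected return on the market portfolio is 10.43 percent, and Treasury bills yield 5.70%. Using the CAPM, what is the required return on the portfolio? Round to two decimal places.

13.66%

β_Calder = 0.879 × 22.40% / 12.09% = 1.6286
β_Quill = 0.814 × 31.76% / 12.09% = 2.1383
β_Arden = 0.417 × 48.32% / 12.09% = 1.6666
β_Orrin = 0.302 × 43.15% / 12.09% = 1.0779
β_Ivers = 0.346 × 43.74% / 12.09% = 1.2518
β_P = Σ w_i β_i = 0.38×1.6286 + 0.30×2.1383 + 0.10×1.6666 + 0.11×1.0779 + 0.11×1.2518 = 1.6833
MRP = 10.43% − 5.70% = 4.73%
E(R_P) = R_f + β_P × MRP = 5.70% + 1.6833 × 4.73% = 13.66%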